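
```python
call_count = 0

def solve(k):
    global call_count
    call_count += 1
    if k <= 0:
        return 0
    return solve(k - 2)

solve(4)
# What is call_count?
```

Linear recursion stepping by 2: 3 calls from k=4 down to ≤0.

Answer: 3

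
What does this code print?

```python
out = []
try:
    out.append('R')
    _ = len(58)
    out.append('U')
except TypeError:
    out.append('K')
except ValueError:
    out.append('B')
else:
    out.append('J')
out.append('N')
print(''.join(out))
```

Execution trace: 'R' (try body) → 'K' (except TypeError) → 'N' (after the try/except). Output: RKN

Answer: RKN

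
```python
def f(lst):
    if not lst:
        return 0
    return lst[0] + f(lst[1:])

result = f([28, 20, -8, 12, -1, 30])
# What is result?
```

28 + 20 + (-8) + 12 + (-1) + 30 + 0 = 81

Answer: 81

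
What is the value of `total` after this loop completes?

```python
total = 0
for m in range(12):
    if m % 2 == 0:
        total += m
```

Sum of even numbers 0 to 11
`total` takes the values: 0 → 2 → 6 → 12 → 20 → 30

Answer: 30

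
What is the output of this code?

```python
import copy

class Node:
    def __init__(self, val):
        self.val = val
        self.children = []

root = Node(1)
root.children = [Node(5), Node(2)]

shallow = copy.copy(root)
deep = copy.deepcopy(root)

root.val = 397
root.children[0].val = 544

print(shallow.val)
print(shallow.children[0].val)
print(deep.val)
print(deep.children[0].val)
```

Key concept: deep copy with custom objects.
Step by step:
`root = Node(1)` → root = Node(val=1, children=[])
`root.children = [Node(5), Node(2)]` → root = Node(val=1, children=[Node(val=5, children=[]), Node(val=2, children=[])])
`shallow = copy.copy(root)` → shallow = Node(val=1, children=[Node(val=5, children=[]), Node(val=2, children=[])])
`deep = copy.deepcopy(root)` → deep = Node(val=1, children=[Node(val=5, children=[]), Node(val=2, children=[])])
`root.val = 397` → root = Node(val=397, children=[Node(val=5, children=[]), Node(val=2, children=[])])
`root.children[0].val = 544` → root = Node(val=397, children=[Node(val=544, children=[]), Node(val=2, children=[])]); shallow = Node(val=1, children=[Node(val=544, children=[]), Node(val=2, children=[])])
`print(shallow.val)` → prints 1
`print(shallow.children[0].val)` → prints 544
`print(deep.val)` → prints 1
`print(deep.children[0].val)` → prints 5

Answer:
1
544
1
5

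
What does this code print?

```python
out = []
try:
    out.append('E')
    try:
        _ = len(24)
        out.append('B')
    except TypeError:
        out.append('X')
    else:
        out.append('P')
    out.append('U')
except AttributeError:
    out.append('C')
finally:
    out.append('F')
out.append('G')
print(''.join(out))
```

Execution trace: 'E' (try body) → 'X' (inner except TypeError) → 'U' (try body, no exception) → 'F' (finally) → 'G' (after the try/except). Output: EXUFG

Answer: EXUFG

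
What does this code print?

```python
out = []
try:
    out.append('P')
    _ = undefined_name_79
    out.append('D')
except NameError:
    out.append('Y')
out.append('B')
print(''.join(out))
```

Execution trace: 'P' (try body) → 'Y' (except NameError) → 'B' (after the try/except). Output: PYB

Answer: PYB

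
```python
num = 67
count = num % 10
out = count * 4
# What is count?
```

Trace:
`num = 67` → num = 67
`count = num % 10` → count = 7
`out = count * 4` → out = 28
So count = 7

Answer: 7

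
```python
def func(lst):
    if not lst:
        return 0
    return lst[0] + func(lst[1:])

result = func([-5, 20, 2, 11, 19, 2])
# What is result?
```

(-5) + 20 + 2 + 11 + 19 + 2 + 0 = 49

Answer: 49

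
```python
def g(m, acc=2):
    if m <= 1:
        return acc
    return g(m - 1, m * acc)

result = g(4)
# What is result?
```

Accumulator trace (n, acc): (4, 2) -> (3, 8) -> (2, 24) -> (1, 48) -> return 48

Answer: 48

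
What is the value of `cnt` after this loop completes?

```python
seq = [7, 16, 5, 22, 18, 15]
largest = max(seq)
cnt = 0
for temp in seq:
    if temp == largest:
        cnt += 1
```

Count of max value 22 in [7, 16, 5, 22, 18, 15]
`cnt` takes the values: 0 → 1

Answer: 1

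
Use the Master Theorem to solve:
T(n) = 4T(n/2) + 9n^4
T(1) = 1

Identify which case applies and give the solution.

a=4, b=2, f(n)=9n^4. log_2(4) = 2. Since c=4 > 2 and the regularity condition holds (4(n/2)^4 = (4/2^4)n^4 with 4/2^4 < 1), Case 3 applies: T(n) = Θ(f(n)) = O(n^4).

Answer: O(n^4) - Case 3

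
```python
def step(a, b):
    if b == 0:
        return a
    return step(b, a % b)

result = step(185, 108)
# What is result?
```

step(185, 108) -> step(108, 77) -> step(77, 31) -> step(31, 15) -> step(15, 1) -> step(1, 0) -> 1

Answer: 1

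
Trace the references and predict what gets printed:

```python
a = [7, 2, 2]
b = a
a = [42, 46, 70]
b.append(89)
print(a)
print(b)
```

Key concept: rebinding vs mutation: a is rebound to a new list, b still points at the original.
Step by step:
`a = [7, 2, 2]` → a = [7, 2, 2]
`b = a` → b = [7, 2, 2] (same object as a)
`a = [42, 46, 70]` → a = [42, 46, 70]
`b.append(89)` → b = [7, 2, 2, 89]
`print(a)` → prints [42, 46, 70]
`print(b)` → prints [7, 2, 2, 89]

Answer:
[42, 46, 70]
[7, 2, 2, 89]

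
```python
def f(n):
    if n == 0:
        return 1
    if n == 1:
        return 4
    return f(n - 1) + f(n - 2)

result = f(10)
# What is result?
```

Build up from base cases: f(0)=1, f(1)=4, f(2)=5, f(3)=9, f(4)=14, f(5)=23, f(6)=37, ..., f(10)=254

Answer: 254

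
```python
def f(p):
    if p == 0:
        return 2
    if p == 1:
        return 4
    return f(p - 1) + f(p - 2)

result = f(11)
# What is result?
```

Build up from base cases: f(0)=2, f(1)=4, f(2)=6, f(3)=10, f(4)=16, f(5)=26, f(6)=42, ..., f(11)=466

Answer: 466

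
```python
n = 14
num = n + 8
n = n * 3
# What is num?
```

Trace:
`n = 14` → n = 14
`num = n + 8` → num = 22
`n = n * 3` → n = 42
So num = 22

Answer: 22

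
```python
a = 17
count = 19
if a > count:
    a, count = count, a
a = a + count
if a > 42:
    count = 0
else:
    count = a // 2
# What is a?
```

Trace:
`a = 17` → a = 17
`count = 19` → count = 19
`if a > count: ...` → a > count is False → no variable changes
`a = a + count` → a = 36
`if a > 42: ...` → a > 42 is False, take else branch → count = 18
So a = 36

Answer: 36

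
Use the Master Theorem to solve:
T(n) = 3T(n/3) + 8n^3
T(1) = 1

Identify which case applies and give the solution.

a=3, b=3, f(n)=8n^3. log_3(3) = 1. Since c=3 > 1 and the regularity condition holds (3(n/3)^3 = (3/3^3)n^3 with 3/3^3 < 1), Case 3 applies: T(n) = Θ(f(n)) = O(n^3).

Answer: O(n^3) - Case 3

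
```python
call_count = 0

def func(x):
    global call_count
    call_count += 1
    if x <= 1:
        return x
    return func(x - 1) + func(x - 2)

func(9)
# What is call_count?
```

Calls(x) = 1 + Calls(x-1) + Calls(x-2); Calls(0)=Calls(1)=1. For x=9 this gives 109.

Answer: 109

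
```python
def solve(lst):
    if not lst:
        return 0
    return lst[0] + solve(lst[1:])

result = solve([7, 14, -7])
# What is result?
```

7 + 14 + (-7) + 0 = 14

Answer: 14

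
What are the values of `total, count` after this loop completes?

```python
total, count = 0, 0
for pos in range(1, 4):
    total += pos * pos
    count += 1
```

Sum of squares and count
`total, count` takes the values: (0, 0) → (1, 0) → (1, 1) → (5, 1) → (5, 2) → (14, 2) → (14, 3)

Answer: 14, 3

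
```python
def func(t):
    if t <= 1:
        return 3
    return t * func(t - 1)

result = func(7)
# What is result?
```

func(7) = 7 * 6 * 5 * 4 * 3 * 2 * 3 = 15120

Answer: 15120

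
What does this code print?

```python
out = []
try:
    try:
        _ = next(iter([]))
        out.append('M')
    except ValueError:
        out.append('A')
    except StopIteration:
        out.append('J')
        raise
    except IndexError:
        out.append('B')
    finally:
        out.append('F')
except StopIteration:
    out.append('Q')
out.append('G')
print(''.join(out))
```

Execution trace: 'J' (except StopIteration) → 'F' (finally) → 'Q' (outer except StopIteration) → 'G' (after the try/except). Output: JFQG

Answer: JFQG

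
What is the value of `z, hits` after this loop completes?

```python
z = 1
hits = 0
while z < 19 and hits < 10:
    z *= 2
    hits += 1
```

Double until >= 19 or 10 iterations
`z, hits` takes the values: (1, 0) → (2, 0) → (2, 1) → (4, 1) → (4, 2) → (8, 2) → (8, 3) → (16, 3) → (16, 4) → (32, 4) → (32, 5)

Answer: 32, 5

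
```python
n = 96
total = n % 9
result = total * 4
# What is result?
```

Trace:
`n = 96` → n = 96
`total = n % 9` → total = 6
`result = total * 4` → result = 24
So result = 24

Answer: 24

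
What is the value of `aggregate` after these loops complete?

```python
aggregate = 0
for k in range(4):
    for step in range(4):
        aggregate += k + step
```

Sum of all k+step for k,step in 4x4
`aggregate` takes the values: 0 → 1 → 3 → 6 → 7 → 9 → 12 → 16 → 18 → 21 → 25 → 30 → 33 → 37 → 42 → 48

Answer: 48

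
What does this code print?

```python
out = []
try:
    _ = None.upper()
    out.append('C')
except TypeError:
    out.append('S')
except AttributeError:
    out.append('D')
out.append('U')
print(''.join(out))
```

Execution trace: 'D' (except AttributeError) → 'U' (after the try/except). Output: DU

Answer: DU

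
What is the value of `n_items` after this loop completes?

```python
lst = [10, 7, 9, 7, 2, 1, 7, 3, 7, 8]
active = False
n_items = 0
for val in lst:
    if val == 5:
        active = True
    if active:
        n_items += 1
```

Count elements after first 5 in [10, 7, 9, 7, 2, 1, 7, 3, 7, 8]
`n_items` takes the values: 0

Answer: 0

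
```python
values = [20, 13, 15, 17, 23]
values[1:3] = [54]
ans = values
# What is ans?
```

Trace:
`values = [20, 13, 15, 17, 23]` → values = [20, 13, 15, 17, 23]
`values[1:3] = [54]` → values = [20, 54, 17, 23]
`ans = values` → ans = [20, 54, 17, 23]
So ans = [20, 54, 17, 23]

Answer: [20, 54, 17, 23]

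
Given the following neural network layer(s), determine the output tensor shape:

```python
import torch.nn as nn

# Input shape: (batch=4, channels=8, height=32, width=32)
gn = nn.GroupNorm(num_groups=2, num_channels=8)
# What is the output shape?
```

Input: (4, 8, 32, 32) -> Output: (4, 8, 32, 32)

Answer: (4, 8, 32, 32)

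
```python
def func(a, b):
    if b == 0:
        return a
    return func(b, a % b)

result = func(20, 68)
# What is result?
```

func(20, 68) -> func(68, 20) -> func(20, 8) -> func(8, 4) -> func(4, 0) -> 4

Answer: 4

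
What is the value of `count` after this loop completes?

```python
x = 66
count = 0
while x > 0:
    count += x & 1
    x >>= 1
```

Count set bits in 66 (binary: 0b1000010)
`count` takes the values: 0 → 1 → 2

Answer: 2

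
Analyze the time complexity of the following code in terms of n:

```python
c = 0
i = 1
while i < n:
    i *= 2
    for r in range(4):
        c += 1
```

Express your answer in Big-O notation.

Each loop level contributes: log n × 1. Multiplying the contributions gives O(log n).

Answer: O(log n)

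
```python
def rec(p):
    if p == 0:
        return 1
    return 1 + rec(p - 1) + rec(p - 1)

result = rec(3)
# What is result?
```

rec(p) = 1 + 2·rec(p-1), rec(0)=1. Closed form: (1+1)·2^3 - 1 = 15.

Answer: 15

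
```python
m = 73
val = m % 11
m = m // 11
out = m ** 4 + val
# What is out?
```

Trace:
`m = 73` → m = 73
`val = m % 11` → val = 7
`m = m // 11` → m = 6
`out = m ** 4 + val` → out = 1303
So out = 1303

Answer: 1303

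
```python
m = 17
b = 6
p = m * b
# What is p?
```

Trace:
`m = 17` → m = 17
`b = 6` → b = 6
`p = m * b` → p = 102
So p = 102

Answer: 102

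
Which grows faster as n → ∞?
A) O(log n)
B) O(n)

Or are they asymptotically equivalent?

O(log n) vs O(n): Higher order terms dominate.

Answer: B) O(n) grows faster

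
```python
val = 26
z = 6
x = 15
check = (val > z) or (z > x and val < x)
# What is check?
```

Trace:
`val = 26` → val = 26
`z = 6` → z = 6
`x = 15` → x = 15
`check = (val > z) or (z > x and val < x)` → check = True
So check = True

Answer: True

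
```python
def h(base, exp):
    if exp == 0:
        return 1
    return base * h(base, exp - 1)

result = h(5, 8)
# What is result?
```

h(5, 8) = 5 * 5 * 5 * 5 * 5 * 5 * 5 * 5 = 390625

Answer: 390625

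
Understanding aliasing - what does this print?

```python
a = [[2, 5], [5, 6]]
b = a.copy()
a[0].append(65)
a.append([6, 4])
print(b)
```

Key concept: shallow copy with nested lists.
Step by step:
`a = [[2, 5], [5, 6]]` → a = [[2, 5], [5, 6]]
`b = a.copy()` → b = [[2, 5], [5, 6]]
`a[0].append(65)` → a = [[2, 5, 65], [5, 6]]; b = [[2, 5, 65], [5, 6]]
`a.append([6, 4])` → a = [[2, 5, 65], [5, 6], [6, 4]]
`print(b)` → prints [[2, 5, 65], [5, 6]]

Answer: [[2, 5, 65], [5, 6]]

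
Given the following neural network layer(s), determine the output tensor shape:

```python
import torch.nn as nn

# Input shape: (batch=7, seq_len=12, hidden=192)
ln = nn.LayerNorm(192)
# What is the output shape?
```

Input: (7, 12, 192) -> Output: (7, 12, 192)

Answer: (7, 12, 192)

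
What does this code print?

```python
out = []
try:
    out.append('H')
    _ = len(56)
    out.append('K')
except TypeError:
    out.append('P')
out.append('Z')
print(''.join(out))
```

Execution trace: 'H' (try body) → 'P' (except TypeError) → 'Z' (after the try/except). Output: HPZ

Answer: HPZ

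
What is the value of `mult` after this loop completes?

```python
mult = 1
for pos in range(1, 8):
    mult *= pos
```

7! = 5040
`mult` takes the values: 1 → 2 → 6 → 24 → 120 → 720 → 5040

Answer: 5040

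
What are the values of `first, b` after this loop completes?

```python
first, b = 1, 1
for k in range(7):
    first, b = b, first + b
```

Fibonacci: after 7 iterations
`first, b` takes the values: (1, 1) → (1, 2) → (2, 3) → (3, 5) → (5, 8) → (8, 13) → (13, 21) → (21, 34)

Answer: 21, 34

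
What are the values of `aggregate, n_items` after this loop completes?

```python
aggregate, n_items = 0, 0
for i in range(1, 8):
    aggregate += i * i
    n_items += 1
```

Sum of squares and count
`aggregate, n_items` takes the values: (0, 0) → (1, 0) → (1, 1) → (5, 1) → (5, 2) → (14, 2) → (14, 3) → (30, 3) → (30, 4) → (55, 4) → (55, 5) → (91, 5) → (91, 6) → (140, 6) → (140, 7)

Answer: 140, 7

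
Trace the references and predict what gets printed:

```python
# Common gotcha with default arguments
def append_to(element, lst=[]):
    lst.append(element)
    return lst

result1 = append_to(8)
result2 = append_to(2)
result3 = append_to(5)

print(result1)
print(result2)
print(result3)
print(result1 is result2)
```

Key concept: mutable default argument gotcha.
Step by step:
`result1 = append_to(8)` → result1 = [8]
`result2 = append_to(2)` → result1 = [8, 2] (same object as result2); result2 = [8, 2] (same object as result1)
`result3 = append_to(5)` → result1 = [8, 2, 5] (same object as result2, result3); result2 = [8, 2, 5] (same object as result1, result3); result3 = [8, 2, 5] (same object as result1, result2)
`print(result1)` → prints [8, 2, 5]
`print(result2)` → prints [8, 2, 5]
`print(result3)` → prints [8, 2, 5]
`print(result1 is result2)` → prints True

Answer:
[8, 2, 5]
[8, 2, 5]
[8, 2, 5]
True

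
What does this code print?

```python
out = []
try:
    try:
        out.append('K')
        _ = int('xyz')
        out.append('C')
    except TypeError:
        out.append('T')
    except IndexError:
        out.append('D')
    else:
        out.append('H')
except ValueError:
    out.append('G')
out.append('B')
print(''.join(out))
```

Execution trace: 'K' (try body) → 'G' (outer except ValueError) → 'B' (after the try/except). Output: KGB

Answer: KGB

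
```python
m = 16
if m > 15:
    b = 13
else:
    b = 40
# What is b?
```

Trace:
`m = 16` → m = 16
`if m > 15: ...` → m > 15 is True → b = 13
So b = 13

Answer: 13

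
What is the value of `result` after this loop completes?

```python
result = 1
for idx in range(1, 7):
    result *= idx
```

6! = 720
`result` takes the values: 1 → 2 → 6 → 24 → 120 → 720

Answer: 720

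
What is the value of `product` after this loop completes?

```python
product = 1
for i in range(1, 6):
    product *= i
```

5! = 120
`product` takes the values: 1 → 2 → 6 → 24 → 120

Answer: 120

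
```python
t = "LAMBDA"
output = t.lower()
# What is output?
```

Trace:
`t = "LAMBDA"` → t = 'LAMBDA'
`output = t.lower()` → output = 'lambda'
So output = 'lambda'

Answer: 'lambda'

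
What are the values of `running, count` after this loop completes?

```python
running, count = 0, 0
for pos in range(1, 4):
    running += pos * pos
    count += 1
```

Sum of squares and count
`running, count` takes the values: (0, 0) → (1, 0) → (1, 1) → (5, 1) → (5, 2) → (14, 2) → (14, 3)

Answer: 14, 3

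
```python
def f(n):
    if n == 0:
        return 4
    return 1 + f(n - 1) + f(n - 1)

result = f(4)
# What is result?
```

f(n) = 1 + 2·f(n-1), f(0)=4. Closed form: (4+1)·2^4 - 1 = 79.

Answer: 79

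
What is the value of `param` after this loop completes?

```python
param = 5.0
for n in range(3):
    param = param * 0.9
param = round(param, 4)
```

Exponential decay: 5.0 * 0.9^3
`param` takes the values: 5.0 → 4.5 → 4.05 → 3.645

Answer: 3.645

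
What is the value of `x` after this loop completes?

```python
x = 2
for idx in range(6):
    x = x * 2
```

Multiply by 2, 6 times: 2 * 2^6 = 128
`x` takes the values: 2 → 4 → 8 → 16 → 32 → 64 → 128

Answer: 128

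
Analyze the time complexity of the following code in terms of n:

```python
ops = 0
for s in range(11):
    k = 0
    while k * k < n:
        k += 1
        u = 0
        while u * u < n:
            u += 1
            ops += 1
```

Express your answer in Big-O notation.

Each loop level contributes: 1 × √n × √n. Multiplying the contributions gives O(n).

Answer: O(n)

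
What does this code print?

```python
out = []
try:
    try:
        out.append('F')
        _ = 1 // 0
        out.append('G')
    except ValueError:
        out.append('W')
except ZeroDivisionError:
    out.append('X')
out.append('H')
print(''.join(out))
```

Execution trace: 'F' (try body) → 'X' (outer except ZeroDivisionError) → 'H' (after the try/except). Output: FXH

Answer: FXH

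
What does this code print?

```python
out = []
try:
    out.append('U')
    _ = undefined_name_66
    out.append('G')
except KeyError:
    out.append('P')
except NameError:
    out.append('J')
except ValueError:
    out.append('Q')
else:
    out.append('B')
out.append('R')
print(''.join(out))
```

Execution trace: 'U' (try body) → 'J' (except NameError) → 'R' (after the try/except). Output: UJR

Answer: UJR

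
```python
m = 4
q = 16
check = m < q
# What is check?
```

Trace:
`m = 4` → m = 4
`q = 16` → q = 16
`check = m < q` → check = True
So check = True

Answer: True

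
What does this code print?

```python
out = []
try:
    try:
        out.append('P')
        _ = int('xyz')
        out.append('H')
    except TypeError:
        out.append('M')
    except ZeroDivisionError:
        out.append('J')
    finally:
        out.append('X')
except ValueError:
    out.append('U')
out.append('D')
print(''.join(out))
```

Execution trace: 'P' (try body) → 'X' (finally) → 'U' (outer except ValueError) → 'D' (after the try/except). Output: PXUD

Answer: PXUD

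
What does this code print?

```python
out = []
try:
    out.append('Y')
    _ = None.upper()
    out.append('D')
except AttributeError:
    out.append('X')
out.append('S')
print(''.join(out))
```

Execution trace: 'Y' (try body) → 'X' (except AttributeError) → 'S' (after the try/except). Output: YXS

Answer: YXS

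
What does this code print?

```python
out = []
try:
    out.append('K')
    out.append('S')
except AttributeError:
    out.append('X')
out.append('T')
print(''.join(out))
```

Execution trace: 'K' (try body) → 'S' (try body, no exception) → 'T' (after the try/except). Output: KST

Answer: KST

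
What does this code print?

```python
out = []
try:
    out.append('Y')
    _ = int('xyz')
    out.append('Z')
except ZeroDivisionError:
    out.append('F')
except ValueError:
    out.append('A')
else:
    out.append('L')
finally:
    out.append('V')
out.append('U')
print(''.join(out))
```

Execution trace: 'Y' (try body) → 'A' (except ValueError) → 'V' (finally) → 'U' (after the try/except). Output: YAVU

Answer: YAVU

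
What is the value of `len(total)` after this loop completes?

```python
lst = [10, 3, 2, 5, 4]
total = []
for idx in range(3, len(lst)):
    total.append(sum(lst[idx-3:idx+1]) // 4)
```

Number of 4-element averages
`total` takes the values: [] → [5] → [5, 3]
So `len(total)` = 2

Answer: 2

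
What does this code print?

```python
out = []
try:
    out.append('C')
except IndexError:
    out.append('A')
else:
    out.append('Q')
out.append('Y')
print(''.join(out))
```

Execution trace: 'C' (try body, no exception) → 'Q' (else) → 'Y' (after the try/except). Output: CQY

Answer: CQY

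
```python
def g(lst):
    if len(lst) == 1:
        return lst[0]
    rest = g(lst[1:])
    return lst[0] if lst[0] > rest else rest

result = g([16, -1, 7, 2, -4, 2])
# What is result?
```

Recursive max over [16, -1, 7, 2, -4, 2] = 16

Answer: 16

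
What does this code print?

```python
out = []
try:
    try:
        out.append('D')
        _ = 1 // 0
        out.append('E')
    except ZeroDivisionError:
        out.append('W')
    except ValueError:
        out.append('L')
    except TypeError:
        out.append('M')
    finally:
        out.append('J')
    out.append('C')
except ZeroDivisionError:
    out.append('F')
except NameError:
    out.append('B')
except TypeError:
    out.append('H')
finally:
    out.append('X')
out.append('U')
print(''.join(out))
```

Execution trace: 'D' (inner try body) → 'W' (inner except ZeroDivisionError) → 'J' (inner finally) → 'C' (try body, no exception) → 'X' (finally) → 'U' (after the try/except). Output: DWJCXU

Answer: DWJCXU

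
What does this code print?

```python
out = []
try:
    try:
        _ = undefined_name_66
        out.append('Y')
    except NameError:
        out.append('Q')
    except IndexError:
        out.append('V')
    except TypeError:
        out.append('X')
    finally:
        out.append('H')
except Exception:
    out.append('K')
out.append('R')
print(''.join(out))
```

Execution trace: 'Q' (inner except NameError) → 'H' (inner finally) → 'R' (after the try/except). Output: QHR

Answer: QHR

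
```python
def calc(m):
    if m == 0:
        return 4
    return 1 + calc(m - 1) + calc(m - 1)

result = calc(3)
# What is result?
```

calc(m) = 1 + 2·calc(m-1), calc(0)=4. Closed form: (4+1)·2^3 - 1 = 39.

Answer: 39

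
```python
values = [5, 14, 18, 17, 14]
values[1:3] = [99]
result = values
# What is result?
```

Trace:
`values = [5, 14, 18, 17, 14]` → values = [5, 14, 18, 17, 14]
`values[1:3] = [99]` → values = [5, 99, 17, 14]
`result = values` → result = [5, 99, 17, 14]
So result = [5, 99, 17, 14]

Answer: [5, 99, 17, 14]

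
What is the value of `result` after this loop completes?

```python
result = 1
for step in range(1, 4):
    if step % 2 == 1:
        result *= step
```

Product of odd numbers 1 to 3
`result` takes the values: 1 → 3

Answer: 3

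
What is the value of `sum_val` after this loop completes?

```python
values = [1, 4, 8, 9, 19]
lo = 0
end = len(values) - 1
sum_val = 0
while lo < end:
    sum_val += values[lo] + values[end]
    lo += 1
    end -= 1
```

Sum of pairs from ends
`sum_val` takes the values: 0 → 20 → 33

Answer: 33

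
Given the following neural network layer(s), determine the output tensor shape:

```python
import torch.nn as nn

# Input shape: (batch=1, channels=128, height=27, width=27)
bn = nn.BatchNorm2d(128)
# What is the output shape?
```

Input: (1, 128, 27, 27) -> Output: (1, 128, 27, 27)

Answer: (1, 128, 27, 27)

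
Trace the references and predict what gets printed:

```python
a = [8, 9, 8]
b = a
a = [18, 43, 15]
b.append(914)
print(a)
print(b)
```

Key concept: rebinding vs mutation: a is rebound to a new list, b still points at the original.
Step by step:
`a = [8, 9, 8]` → a = [8, 9, 8]
`b = a` → b = [8, 9, 8] (same object as a)
`a = [18, 43, 15]` → a = [18, 43, 15]
`b.append(914)` → b = [8, 9, 8, 914]
`print(a)` → prints [18, 43, 15]
`print(b)` → prints [8, 9, 8, 914]

Answer:
[18, 43, 15]
[8, 9, 8, 914]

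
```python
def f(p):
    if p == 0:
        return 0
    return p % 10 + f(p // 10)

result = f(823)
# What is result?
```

Sum of digits of 823: 3 + 2 + 8 = 13

Answer: 13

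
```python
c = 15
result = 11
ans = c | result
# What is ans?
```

Trace:
`c = 15` → c = 15
`result = 11` → result = 11
`ans = c | result` → ans = 15
So ans = 15

Answer: 15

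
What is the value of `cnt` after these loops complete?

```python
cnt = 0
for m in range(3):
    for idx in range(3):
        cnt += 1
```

3 * 3 = 9
`cnt` takes the values: 0 → 1 → 2 → 3 → 4 → 5 → 6 → 7 → 8 → 9

Answer: 9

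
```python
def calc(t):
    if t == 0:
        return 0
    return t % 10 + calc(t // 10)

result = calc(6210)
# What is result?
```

Sum of digits of 6210: 0 + 1 + 2 + 6 = 9

Answer: 9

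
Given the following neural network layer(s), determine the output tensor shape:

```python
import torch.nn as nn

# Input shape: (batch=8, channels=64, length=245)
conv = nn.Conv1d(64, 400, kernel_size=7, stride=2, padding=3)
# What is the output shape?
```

Input: (8, 64, 245) -> Output: (8, 400, 123)

Answer: (8, 400, 123)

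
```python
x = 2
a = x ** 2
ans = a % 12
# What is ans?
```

Trace:
`x = 2` → x = 2
`a = x ** 2` → a = 4
`ans = a % 12` → ans = 4
So ans = 4

Answer: 4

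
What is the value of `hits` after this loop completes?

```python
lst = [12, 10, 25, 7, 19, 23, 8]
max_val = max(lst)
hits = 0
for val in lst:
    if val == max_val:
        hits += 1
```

Count of max value 25 in [12, 10, 25, 7, 19, 23, 8]
`hits` takes the values: 0 → 1

Answer: 1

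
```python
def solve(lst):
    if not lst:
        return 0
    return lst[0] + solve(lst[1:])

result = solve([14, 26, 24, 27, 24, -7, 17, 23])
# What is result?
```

14 + 26 + 24 + 27 + 24 + (-7) + 17 + 23 + 0 = 148

Answer: 148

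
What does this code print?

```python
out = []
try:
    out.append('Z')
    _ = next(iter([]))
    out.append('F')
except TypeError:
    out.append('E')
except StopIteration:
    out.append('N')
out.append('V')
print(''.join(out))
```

Execution trace: 'Z' (try body) → 'N' (except StopIteration) → 'V' (after the try/except). Output: ZNV

Answer: ZNV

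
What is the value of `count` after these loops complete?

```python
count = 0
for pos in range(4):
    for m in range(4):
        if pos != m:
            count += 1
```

4² - 4 (exclude diagonal)
`count` takes the values: 0 → 1 → 2 → 3 → 4 → 5 → 6 → 7 → 8 → 9 → 10 → 11 → 12

Answer: 12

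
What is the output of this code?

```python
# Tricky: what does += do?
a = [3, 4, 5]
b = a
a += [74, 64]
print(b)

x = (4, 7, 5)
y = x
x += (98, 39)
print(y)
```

Key concept: += behavior differs for mutable vs immutable.
Step by step:
`a = [3, 4, 5]` → a = [3, 4, 5]
`b = a` → b = [3, 4, 5] (same object as a)
`a += [74, 64]` → a = [3, 4, 5, 74, 64] (same object as b); b = [3, 4, 5, 74, 64] (same object as a)
`print(b)` → prints [3, 4, 5, 74, 64]
`x = (4, 7, 5)` → x = (4, 7, 5)
`y = x` → y = (4, 7, 5)
`x += (98, 39)` → x = (4, 7, 5, 98, 39)
`print(y)` → prints (4, 7, 5)

Answer:
[3, 4, 5, 74, 64]
(4, 7, 5)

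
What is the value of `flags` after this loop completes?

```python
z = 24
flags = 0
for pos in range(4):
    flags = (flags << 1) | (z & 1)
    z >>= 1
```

Reverse lowest 4 bits of 24
`flags` takes the values: 0 → 1

Answer: 1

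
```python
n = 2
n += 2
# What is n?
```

Trace:
`n = 2` → n = 2
`n += 2` → n = 4
So n = 4

Answer: 4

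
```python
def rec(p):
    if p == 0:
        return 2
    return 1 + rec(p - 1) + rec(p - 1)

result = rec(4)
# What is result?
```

rec(p) = 1 + 2·rec(p-1), rec(0)=2. Closed form: (2+1)·2^4 - 1 = 47.

Answer: 47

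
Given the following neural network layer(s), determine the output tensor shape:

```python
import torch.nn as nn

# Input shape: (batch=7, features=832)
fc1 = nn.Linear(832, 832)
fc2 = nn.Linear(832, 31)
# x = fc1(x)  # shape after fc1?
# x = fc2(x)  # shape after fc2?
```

Input: (7, 832) -> after fc1: (7, 832) -> Output: (7, 31)

Answer: (7, 31)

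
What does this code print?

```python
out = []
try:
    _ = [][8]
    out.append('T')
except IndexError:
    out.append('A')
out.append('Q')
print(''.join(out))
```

Execution trace: 'A' (except IndexError) → 'Q' (after the try/except). Output: AQ

Answer: AQ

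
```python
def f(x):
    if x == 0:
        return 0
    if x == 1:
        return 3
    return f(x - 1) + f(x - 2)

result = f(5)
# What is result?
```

Build up from base cases: f(0)=0, f(1)=3, f(2)=3, f(3)=6, f(4)=9, f(5)=15

Answer: 15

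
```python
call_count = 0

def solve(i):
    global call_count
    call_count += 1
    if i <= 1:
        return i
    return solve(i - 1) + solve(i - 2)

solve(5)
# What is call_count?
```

Calls(i) = 1 + Calls(i-1) + Calls(i-2); Calls(0)=Calls(1)=1. For i=5 this gives 15.

Answer: 15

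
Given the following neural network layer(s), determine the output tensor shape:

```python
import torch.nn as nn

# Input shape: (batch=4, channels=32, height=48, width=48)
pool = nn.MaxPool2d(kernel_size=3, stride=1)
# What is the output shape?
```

Input: (4, 32, 48, 48) -> Output: (4, 32, 46, 46)

Answer: (4, 32, 46, 46)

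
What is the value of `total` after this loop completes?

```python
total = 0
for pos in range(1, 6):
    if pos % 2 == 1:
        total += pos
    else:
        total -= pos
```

Add odd, subtract even
`total` takes the values: 0 → 1 → -1 → 2 → -2 → 3

Answer: 3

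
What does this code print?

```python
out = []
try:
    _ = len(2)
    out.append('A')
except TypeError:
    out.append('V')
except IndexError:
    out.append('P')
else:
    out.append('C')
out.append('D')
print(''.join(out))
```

Execution trace: 'V' (except TypeError) → 'D' (after the try/except). Output: VD

Answer: VD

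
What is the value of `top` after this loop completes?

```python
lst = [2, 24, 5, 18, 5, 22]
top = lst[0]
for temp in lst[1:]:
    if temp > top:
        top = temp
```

Maximum of [2, 24, 5, 18, 5, 22]
`top` takes the values: 2 → 24

Answer: 24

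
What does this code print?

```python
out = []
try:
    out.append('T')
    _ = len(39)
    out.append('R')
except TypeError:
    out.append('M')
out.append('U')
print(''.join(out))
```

Execution trace: 'T' (try body) → 'M' (except TypeError) → 'U' (after the try/except). Output: TMU

Answer: TMU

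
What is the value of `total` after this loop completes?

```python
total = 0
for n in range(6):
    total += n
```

Sum of 0 to 5 = 15
`total` takes the values: 0 → 1 → 3 → 6 → 10 → 15

Answer: 15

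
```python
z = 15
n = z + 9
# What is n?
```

Trace:
`z = 15` → z = 15
`n = z + 9` → n = 24
So n = 24

Answer: 24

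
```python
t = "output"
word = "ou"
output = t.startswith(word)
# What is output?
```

Trace:
`t = "output"` → t = 'output'
`word = "ou"` → word = 'ou'
`output = t.startswith(word)` → output = True
So output = True

Answer: True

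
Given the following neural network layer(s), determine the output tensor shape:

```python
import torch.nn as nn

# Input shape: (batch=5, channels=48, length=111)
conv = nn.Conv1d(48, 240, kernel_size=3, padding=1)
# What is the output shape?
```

Input: (5, 48, 111) -> Output: (5, 240, 111)

Answer: (5, 240, 111)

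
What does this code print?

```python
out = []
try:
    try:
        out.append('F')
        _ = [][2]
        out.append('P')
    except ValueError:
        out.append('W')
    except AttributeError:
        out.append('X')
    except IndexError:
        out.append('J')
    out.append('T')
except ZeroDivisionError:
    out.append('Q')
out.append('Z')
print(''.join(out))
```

Execution trace: 'F' (inner try body) → 'J' (inner except IndexError) → 'T' (try body, no exception) → 'Z' (after the try/except). Output: FJTZ

Answer: FJTZ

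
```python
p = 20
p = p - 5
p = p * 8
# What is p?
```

Trace:
`p = 20` → p = 20
`p = p - 5` → p = 15
`p = p * 8` → p = 120
So p = 120

Answer: 120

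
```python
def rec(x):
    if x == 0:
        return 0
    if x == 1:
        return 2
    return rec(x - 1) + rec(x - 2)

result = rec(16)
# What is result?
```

Build up from base cases: rec(0)=0, rec(1)=2, rec(2)=2, rec(3)=4, rec(4)=6, rec(5)=10, rec(6)=16, ..., rec(16)=1974

Answer: 1974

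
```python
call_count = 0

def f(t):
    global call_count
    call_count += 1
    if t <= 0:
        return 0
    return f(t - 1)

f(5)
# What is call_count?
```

Linear recursion stepping by 1: 6 calls from t=5 down to ≤0.

Answer: 6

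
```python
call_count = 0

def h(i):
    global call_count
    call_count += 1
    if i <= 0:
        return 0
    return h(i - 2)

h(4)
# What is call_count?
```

Linear recursion stepping by 2: 3 calls from i=4 down to ≤0.

Answer: 3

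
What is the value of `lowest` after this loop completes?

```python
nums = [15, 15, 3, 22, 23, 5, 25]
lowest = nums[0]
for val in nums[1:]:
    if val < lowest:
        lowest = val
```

Minimum of [15, 15, 3, 22, 23, 5, 25]
`lowest` takes the values: 15 → 3

Answer: 3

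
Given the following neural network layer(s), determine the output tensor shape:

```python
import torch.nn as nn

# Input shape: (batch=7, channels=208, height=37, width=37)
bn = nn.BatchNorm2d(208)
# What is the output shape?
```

Input: (7, 208, 37, 37) -> Output: (7, 208, 37, 37)

Answer: (7, 208, 37, 37)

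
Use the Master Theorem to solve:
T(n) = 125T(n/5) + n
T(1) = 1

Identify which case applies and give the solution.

a=125, b=5, f(n)=n. log_5(125) = 3. Since c=1 < 3, Case 1 applies: T(n) = Θ(n^log_b(a)) = O(n^3).

Answer: O(n^3) - Case 1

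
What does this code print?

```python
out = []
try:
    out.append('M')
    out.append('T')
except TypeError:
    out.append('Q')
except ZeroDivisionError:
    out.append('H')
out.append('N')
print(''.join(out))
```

Execution trace: 'M' (try body) → 'T' (try body, no exception) → 'N' (after the try/except). Output: MTN

Answer: MTN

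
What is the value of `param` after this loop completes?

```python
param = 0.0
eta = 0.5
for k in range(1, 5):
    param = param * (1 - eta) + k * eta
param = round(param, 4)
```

Moving average with lr=0.5
`param` takes the values: 0.0 → 0.5 → 1.25 → 2.125 → 3.0625

Answer: 3.0625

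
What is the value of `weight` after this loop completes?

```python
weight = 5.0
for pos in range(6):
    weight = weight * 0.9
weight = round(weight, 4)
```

Exponential decay: 5.0 * 0.9^6
`weight` takes the values: 5.0 → 4.5 → 4.05 → 3.645 → 3.2805 → 2.95245 → 2.657205 → 2.6572

Answer: 2.6572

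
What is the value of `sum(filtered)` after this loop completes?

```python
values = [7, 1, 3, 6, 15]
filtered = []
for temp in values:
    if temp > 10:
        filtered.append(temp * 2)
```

Sum of doubled values > 10
`filtered` takes the values: [] → [30]
So `sum(filtered)` = 30

Answer: 30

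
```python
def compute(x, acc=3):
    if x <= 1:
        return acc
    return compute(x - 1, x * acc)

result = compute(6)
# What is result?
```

Accumulator trace (n, acc): (6, 3) -> (5, 18) -> (4, 90) -> (3, 360) -> (2, 1080) -> (1, 2160) -> return 2160

Answer: 2160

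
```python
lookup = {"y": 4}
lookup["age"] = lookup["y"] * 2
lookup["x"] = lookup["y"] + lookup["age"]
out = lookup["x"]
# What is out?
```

Trace:
`lookup = {"y": 4}` → lookup = {'y': 4}
`lookup["age"] = lookup["y"] * 2` → lookup = {'y': 4, 'age': 8}
`lookup["x"] = lookup["y"] + lookup["age"]` → lookup = {'y': 4, 'age': 8, 'x': 12}
`out = lookup["x"]` → out = 12
So out = 12

Answer: 12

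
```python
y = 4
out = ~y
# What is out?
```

Trace:
`y = 4` → y = 4
`out = ~y` → out = -5
So out = -5

Answer: -5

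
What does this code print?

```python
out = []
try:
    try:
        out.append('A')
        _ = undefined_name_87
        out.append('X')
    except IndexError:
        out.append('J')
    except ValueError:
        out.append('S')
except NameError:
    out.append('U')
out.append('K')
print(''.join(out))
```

Execution trace: 'A' (inner try body) → 'U' (outer except NameError) → 'K' (after the try/except). Output: AUK

Answer: AUK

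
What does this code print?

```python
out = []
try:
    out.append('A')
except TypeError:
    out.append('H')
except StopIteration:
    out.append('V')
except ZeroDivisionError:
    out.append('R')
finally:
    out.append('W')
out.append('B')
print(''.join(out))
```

Execution trace: 'A' (try body, no exception) → 'W' (finally) → 'B' (after the try/except). Output: AWB

Answer: AWB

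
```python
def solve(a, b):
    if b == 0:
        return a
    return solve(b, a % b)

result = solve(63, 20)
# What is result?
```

solve(63, 20) -> solve(20, 3) -> solve(3, 2) -> solve(2, 1) -> solve(1, 0) -> 1

Answer: 1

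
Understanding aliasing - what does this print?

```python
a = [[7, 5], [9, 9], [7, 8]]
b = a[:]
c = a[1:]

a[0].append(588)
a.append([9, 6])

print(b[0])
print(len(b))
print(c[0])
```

Key concept: slice with nested mutation.
Step by step:
`a = [[7, 5], [9, 9], [7, 8]]` → a = [[7, 5], [9, 9], [7, 8]]
`b = a[:]` → b = [[7, 5], [9, 9], [7, 8]]
`c = a[1:]` → c = [[9, 9], [7, 8]]
`a[0].append(588)` → a = [[7, 5, 588], [9, 9], [7, 8]]; b = [[7, 5, 588], [9, 9], [7, 8]]
`a.append([9, 6])` → a = [[7, 5, 588], [9, 9], [7, 8], [9, 6]]
`print(b[0])` → prints [7, 5, 588]
`print(len(b))` → prints 3
`print(c[0])` → prints [9, 9]

Answer:
[7, 5, 588]
3
[9, 9]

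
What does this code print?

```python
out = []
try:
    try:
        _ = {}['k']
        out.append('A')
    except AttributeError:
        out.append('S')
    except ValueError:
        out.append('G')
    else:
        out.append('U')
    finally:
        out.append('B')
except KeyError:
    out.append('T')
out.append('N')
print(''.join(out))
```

Execution trace: 'B' (finally) → 'T' (outer except KeyError) → 'N' (after the try/except). Output: BTN

Answer: BTN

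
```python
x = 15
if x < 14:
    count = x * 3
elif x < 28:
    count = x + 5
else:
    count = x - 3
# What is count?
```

Trace:
`x = 15` → x = 15
`if x < 14: ...` → x < 14 is False, x < 28 is True → count = 20
So count = 20

Answer: 20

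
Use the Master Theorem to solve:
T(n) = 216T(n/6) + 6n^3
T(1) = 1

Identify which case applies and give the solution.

a=216, b=6, f(n)=6n^3. log_6(216) = 3. Since c=3 = 3, Case 2 applies: T(n) = Θ(n^log_b(a) · log n) = O(n^3 log n).

Answer: O(n^3 log n) - Case 2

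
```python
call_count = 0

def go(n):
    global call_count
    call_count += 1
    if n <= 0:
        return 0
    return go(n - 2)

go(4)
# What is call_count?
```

Linear recursion stepping by 2: 3 calls from n=4 down to ≤0.

Answer: 3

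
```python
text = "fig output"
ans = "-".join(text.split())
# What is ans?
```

Trace:
`text = "fig output"` → text = 'fig output'
`ans = "-".join(text.split())` → ans = 'fig-output'
So ans = 'fig-output'

Answer: 'fig-output'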